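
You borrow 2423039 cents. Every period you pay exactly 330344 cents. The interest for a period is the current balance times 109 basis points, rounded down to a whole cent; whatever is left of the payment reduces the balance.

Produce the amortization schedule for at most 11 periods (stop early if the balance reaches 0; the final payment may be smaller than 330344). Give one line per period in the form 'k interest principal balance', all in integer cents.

1 26411 303933 2119106
2 23098 307246 1811860
3 19749 310595 1501265
4 16363 313981 1187284
5 12941 317403 869881
6 9481 320863 549018
7 5984 324360 224658
8 2448 224658 0

1. interest=⌊2423039·109/10000⌋=26411; principal=330344-26411=303933; balance=2423039-303933=2119106
2. interest=⌊2119106·109/10000⌋=23098; principal=330344-23098=307246; balance=2119106-307246=1811860
3. interest=⌊1811860·109/10000⌋=19749; principal=330344-19749=310595; balance=1811860-310595=1501265
4. interest=⌊1501265·109/10000⌋=16363; principal=330344-16363=313981; balance=1501265-313981=1187284
5. interest=⌊1187284·109/10000⌋=12941; principal=330344-12941=317403; balance=1187284-317403=869881
6. interest=⌊869881·109/10000⌋=9481; principal=330344-9481=320863; balance=869881-320863=549018
7. interest=⌊549018·109/10000⌋=5984; principal=330344-5984=324360; balance=549018-324360=224658
8. interest=⌊224658·109/10000⌋=2448; principal=min(330344-2448,224658)=224658; balance=224658-224658=0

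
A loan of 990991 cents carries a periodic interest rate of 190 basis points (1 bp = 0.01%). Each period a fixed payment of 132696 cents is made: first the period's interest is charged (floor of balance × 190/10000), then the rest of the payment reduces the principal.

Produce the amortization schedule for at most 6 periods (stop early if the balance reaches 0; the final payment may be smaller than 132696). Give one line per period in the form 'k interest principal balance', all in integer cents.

1. interest=⌊990991·190/10000⌋=18828; principal=132696-18828=113868; balance=990991-113868=877123
2. interest=⌊877123·190/10000⌋=16665; principal=132696-16665=116031; balance=877123-116031=761092
3. interest=⌊761092·190/10000⌋=14460; principal=132696-14460=118236; balance=761092-118236=642856
4. interest=⌊642856·190/10000⌋=12214; principal=132696-12214=120482; balance=642856-120482=522374
5. interest=⌊522374·190/10000⌋=9925; principal=132696-9925=122771; balance=522374-122771=399603
6. interest=⌊399603·190/10000⌋=7592; principal=132696-7592=125104; balance=399603-125104=274499

1 18828 113868 877123
2 16665 116031 761092
3 14460 118236 642856
4 12214 120482 522374
5 9925 122771 399603
6 7592 125104 274499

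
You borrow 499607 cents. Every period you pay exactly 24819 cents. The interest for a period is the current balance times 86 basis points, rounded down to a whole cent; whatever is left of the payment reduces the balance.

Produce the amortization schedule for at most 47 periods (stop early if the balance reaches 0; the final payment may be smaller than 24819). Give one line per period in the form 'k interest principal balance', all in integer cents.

1. interest=⌊499607·86/10000⌋=4296; principal=24819-4296=20523; balance=499607-20523=479084
2. interest=⌊479084·86/10000⌋=4120; principal=24819-4120=20699; balance=479084-20699=458385
3. interest=⌊458385·86/10000⌋=3942; principal=24819-3942=20877; balance=458385-20877=437508
4. interest=⌊437508·86/10000⌋=3762; principal=24819-3762=21057; balance=437508-21057=416451
5. interest=⌊416451·86/10000⌋=3581; principal=24819-3581=21238; balance=416451-21238=395213
6. interest=⌊395213·86/10000⌋=3398; principal=24819-3398=21421; balance=395213-21421=373792
7. interest=⌊373792·86/10000⌋=3214; principal=24819-3214=21605; balance=373792-21605=352187
8. interest=⌊352187·86/10000⌋=3028; principal=24819-3028=21791; balance=352187-21791=330396
9. interest=⌊330396·86/10000⌋=2841; principal=24819-2841=21978; balance=330396-21978=308418
10. interest=⌊308418·86/10000⌋=2652; principal=24819-2652=22167; balance=308418-22167=286251
11. interest=⌊286251·86/10000⌋=2461; principal=24819-2461=22358; balance=286251-22358=263893
12. interest=⌊263893·86/10000⌋=2269; principal=24819-2269=22550; balance=263893-22550=241343
13. interest=⌊241343·86/10000⌋=2075; principal=24819-2075=22744; balance=241343-22744=218599
14. interest=⌊218599·86/10000⌋=1879; principal=24819-1879=22940; balance=218599-22940=195659
15. interest=⌊195659·86/10000⌋=1682; principal=24819-1682=23137; balance=195659-23137=172522
16. interest=⌊172522·86/10000⌋=1483; principal=24819-1483=23336; balance=172522-23336=149186
17. interest=⌊149186·86/10000⌋=1282; principal=24819-1282=23537; balance=149186-23537=125649
18. interest=⌊125649·86/10000⌋=1080; principal=24819-1080=23739; balance=125649-23739=101910
19. interest=⌊101910·86/10000⌋=876; principal=24819-876=23943; balance=101910-23943=77967
20. interest=⌊77967·86/10000⌋=670; principal=24819-670=24149; balance=77967-24149=53818
21. interest=⌊53818·86/10000⌋=462; principal=24819-462=24357; balance=53818-24357=29461
22. interest=⌊29461·86/10000⌋=253; principal=24819-253=24566; balance=29461-24566=4895
23. interest=⌊4895·86/10000⌋=42; principal=min(24819-42,4895)=4895; balance=4895-4895=0

1 4296 20523 479084
2 4120 20699 458385
3 3942 20877 437508
4 3762 21057 416451
5 3581 21238 395213
6 3398 21421 373792
7 3214 21605 352187
8 3028 21791 330396
9 2841 21978 308418
10 2652 22167 286251
11 2461 22358 263893
12 2269 22550 241343
13 2075 22744 218599
14 1879 22940 195659
15 1682 23137 172522
16 1483 23336 149186
17 1282 23537 125649
18 1080 23739 101910
19 876 23943 77967
20 670 24149 53818
21 462 24357 29461
22 253 24566 4895
23 42 4895 0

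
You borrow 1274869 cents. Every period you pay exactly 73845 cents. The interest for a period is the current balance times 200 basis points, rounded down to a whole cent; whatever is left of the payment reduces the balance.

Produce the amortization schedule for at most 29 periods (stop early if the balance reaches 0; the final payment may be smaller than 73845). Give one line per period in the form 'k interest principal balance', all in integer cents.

1. interest=⌊1274869·200/10000⌋=25497; principal=73845-25497=48348; balance=1274869-48348=1226521
2. interest=⌊1226521·200/10000⌋=24530; principal=73845-24530=49315; balance=1226521-49315=1177206
3. interest=⌊1177206·200/10000⌋=23544; principal=73845-23544=50301; balance=1177206-50301=1126905
4. interest=⌊1126905·200/10000⌋=22538; principal=73845-22538=51307; balance=1126905-51307=1075598
5. interest=⌊1075598·200/10000⌋=21511; principal=73845-21511=52334; balance=1075598-52334=1023264
6. interest=⌊1023264·200/10000⌋=20465; principal=73845-20465=53380; balance=1023264-53380=969884
7. interest=⌊969884·200/10000⌋=19397; principal=73845-19397=54448; balance=969884-54448=915436
8. interest=⌊915436·200/10000⌋=18308; principal=73845-18308=55537; balance=915436-55537=859899
9. interest=⌊859899·200/10000⌋=17197; principal=73845-17197=56648; balance=859899-56648=803251
10. interest=⌊803251·200/10000⌋=16065; principal=73845-16065=57780; balance=803251-57780=745471
11. interest=⌊745471·200/10000⌋=14909; principal=73845-14909=58936; balance=745471-58936=686535
12. interest=⌊686535·200/10000⌋=13730; principal=73845-13730=60115; balance=686535-60115=626420
13. interest=⌊626420·200/10000⌋=12528; principal=73845-12528=61317; balance=626420-61317=565103
14. interest=⌊565103·200/10000⌋=11302; principal=73845-11302=62543; balance=565103-62543=502560
15. interest=⌊502560·200/10000⌋=10051; principal=73845-10051=63794; balance=502560-63794=438766
16. interest=⌊438766·200/10000⌋=8775; principal=73845-8775=65070; balance=438766-65070=373696
17. interest=⌊373696·200/10000⌋=7473; principal=73845-7473=66372; balance=373696-66372=307324
18. interest=⌊307324·200/10000⌋=6146; principal=73845-6146=67699; balance=307324-67699=239625
19. interest=⌊239625·200/10000⌋=4792; principal=73845-4792=69053; balance=239625-69053=170572
20. interest=⌊170572·200/10000⌋=3411; principal=73845-3411=70434; balance=170572-70434=100138
21. interest=⌊100138·200/10000⌋=2002; principal=73845-2002=71843; balance=100138-71843=28295
22. interest=⌊28295·200/10000⌋=565; principal=min(73845-565,28295)=28295; balance=28295-28295=0

1 25497 48348 1226521
2 24530 49315 1177206
3 23544 50301 1126905
4 22538 51307 1075598
5 21511 52334 1023264
6 20465 53380 969884
7 19397 54448 915436
8 18308 55537 859899
9 17197 56648 803251
10 16065 57780 745471
11 14909 58936 686535
12 13730 60115 626420
13 12528 61317 565103
14 11302 62543 502560
15 10051 63794 438766
16 8775 65070 373696
17 7473 66372 307324
18 6146 67699 239625
19 4792 69053 170572
20 3411 70434 100138
21 2002 71843 28295
22 565 28295 0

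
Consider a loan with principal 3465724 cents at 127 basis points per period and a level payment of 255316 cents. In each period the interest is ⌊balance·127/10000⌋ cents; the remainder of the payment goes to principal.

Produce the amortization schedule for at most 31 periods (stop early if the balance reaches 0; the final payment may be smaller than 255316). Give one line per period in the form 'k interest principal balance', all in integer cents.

1. interest=⌊3465724·127/10000⌋=44014; principal=255316-44014=211302; balance=3465724-211302=3254422
2. interest=⌊3254422·127/10000⌋=41331; principal=255316-41331=213985; balance=3254422-213985=3040437
3. interest=⌊3040437·127/10000⌋=38613; principal=255316-38613=216703; balance=3040437-216703=2823734
4. interest=⌊2823734·127/10000⌋=35861; principal=255316-35861=219455; balance=2823734-219455=2604279
5. interest=⌊2604279·127/10000⌋=33074; principal=255316-33074=222242; balance=2604279-222242=2382037
6. interest=⌊2382037·127/10000⌋=30251; principal=255316-30251=225065; balance=2382037-225065=2156972
7. interest=⌊2156972·127/10000⌋=27393; principal=255316-27393=227923; balance=2156972-227923=1929049
8. interest=⌊1929049·127/10000⌋=24498; principal=255316-24498=230818; balance=1929049-230818=1698231
9. interest=⌊1698231·127/10000⌋=21567; principal=255316-21567=233749; balance=1698231-233749=1464482
10. interest=⌊1464482·127/10000⌋=18598; principal=255316-18598=236718; balance=1464482-236718=1227764
11. interest=⌊1227764·127/10000⌋=15592; principal=255316-15592=239724; balance=1227764-239724=988040
12. interest=⌊988040·127/10000⌋=12548; principal=255316-12548=242768; balance=988040-242768=745272
13. interest=⌊745272·127/10000⌋=9464; principal=255316-9464=245852; balance=745272-245852=499420
14. interest=⌊499420·127/10000⌋=6342; principal=255316-6342=248974; balance=499420-248974=250446
15. interest=⌊250446·127/10000⌋=3180; principal=min(255316-3180,250446)=250446; balance=250446-250446=0

1 44014 211302 3254422
2 41331 213985 3040437
3 38613 216703 2823734
4 35861 219455 2604279
5 33074 222242 2382037
6 30251 225065 2156972
7 27393 227923 1929049
8 24498 230818 1698231
9 21567 233749 1464482
10 18598 236718 1227764
11 15592 239724 988040
12 12548 242768 745272
13 9464 245852 499420
14 6342 248974 250446
15 3180 250446 0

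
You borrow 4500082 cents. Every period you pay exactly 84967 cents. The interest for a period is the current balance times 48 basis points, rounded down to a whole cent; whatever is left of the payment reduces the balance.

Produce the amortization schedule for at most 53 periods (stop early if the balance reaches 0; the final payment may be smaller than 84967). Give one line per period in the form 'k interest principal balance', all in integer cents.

1. interest=⌊4500082·48/10000⌋=21600; principal=84967-21600=63367; balance=4500082-63367=4436715
2. interest=⌊4436715·48/10000⌋=21296; principal=84967-21296=63671; balance=4436715-63671=4373044
3. interest=⌊4373044·48/10000⌋=20990; principal=84967-20990=63977; balance=4373044-63977=4309067
4. interest=⌊4309067·48/10000⌋=20683; principal=84967-20683=64284; balance=4309067-64284=4244783
5. interest=⌊4244783·48/10000⌋=20374; principal=84967-20374=64593; balance=4244783-64593=4180190
6. interest=⌊4180190·48/10000⌋=20064; principal=84967-20064=64903; balance=4180190-64903=4115287
7. interest=⌊4115287·48/10000⌋=19753; principal=84967-19753=65214; balance=4115287-65214=4050073
8. interest=⌊4050073·48/10000⌋=19440; principal=84967-19440=65527; balance=4050073-65527=3984546
9. interest=⌊3984546·48/10000⌋=19125; principal=84967-19125=65842; balance=3984546-65842=3918704
10. interest=⌊3918704·48/10000⌋=18809; principal=84967-18809=66158; balance=3918704-66158=3852546
11. interest=⌊3852546·48/10000⌋=18492; principal=84967-18492=66475; balance=3852546-66475=3786071
12. interest=⌊3786071·48/10000⌋=18173; principal=84967-18173=66794; balance=3786071-66794=3719277
13. interest=⌊3719277·48/10000⌋=17852; principal=84967-17852=67115; balance=3719277-67115=3652162
14. interest=⌊3652162·48/10000⌋=17530; principal=84967-17530=67437; balance=3652162-67437=3584725
15. interest=⌊3584725·48/10000⌋=17206; principal=84967-17206=67761; balance=3584725-67761=3516964
16. interest=⌊3516964·48/10000⌋=16881; principal=84967-16881=68086; balance=3516964-68086=3448878
17. interest=⌊3448878·48/10000⌋=16554; principal=84967-16554=68413; balance=3448878-68413=3380465
18. interest=⌊3380465·48/10000⌋=16226; principal=84967-16226=68741; balance=3380465-68741=3311724
19. interest=⌊3311724·48/10000⌋=15896; principal=84967-15896=69071; balance=3311724-69071=3242653
20. interest=⌊3242653·48/10000⌋=15564; principal=84967-15564=69403; balance=3242653-69403=3173250
21. interest=⌊3173250·48/10000⌋=15231; principal=84967-15231=69736; balance=3173250-69736=3103514
22. interest=⌊3103514·48/10000⌋=14896; principal=84967-14896=70071; balance=3103514-70071=3033443
23. interest=⌊3033443·48/10000⌋=14560; principal=84967-14560=70407; balance=3033443-70407=2963036
24. interest=⌊2963036·48/10000⌋=14222; principal=84967-14222=70745; balance=2963036-70745=2892291
25. interest=⌊2892291·48/10000⌋=13882; principal=84967-13882=71085; balance=2892291-71085=2821206
26. interest=⌊2821206·48/10000⌋=13541; principal=84967-13541=71426; balance=2821206-71426=2749780
27. interest=⌊2749780·48/10000⌋=13198; principal=84967-13198=71769; balance=2749780-71769=2678011
28. interest=⌊2678011·48/10000⌋=12854; principal=84967-12854=72113; balance=2678011-72113=2605898
29. interest=⌊2605898·48/10000⌋=12508; principal=84967-12508=72459; balance=2605898-72459=2533439
30. interest=⌊2533439·48/10000⌋=12160; principal=84967-12160=72807; balance=2533439-72807=2460632
31. interest=⌊2460632·48/10000⌋=11811; principal=84967-11811=73156; balance=2460632-73156=2387476
32. interest=⌊2387476·48/10000⌋=11459; principal=84967-11459=73508; balance=2387476-73508=2313968
33. interest=⌊2313968·48/10000⌋=11107; principal=84967-11107=73860; balance=2313968-73860=2240108
34. interest=⌊2240108·48/10000⌋=10752; principal=84967-10752=74215; balance=2240108-74215=2165893
35. interest=⌊2165893·48/10000⌋=10396; principal=84967-10396=74571; balance=2165893-74571=2091322
36. interest=⌊2091322·48/10000⌋=10038; principal=84967-10038=74929; balance=2091322-74929=2016393
37. interest=⌊2016393·48/10000⌋=9678; principal=84967-9678=75289; balance=2016393-75289=1941104
38. interest=⌊1941104·48/10000⌋=9317; principal=84967-9317=75650; balance=1941104-75650=1865454
39. interest=⌊1865454·48/10000⌋=8954; principal=84967-8954=76013; balance=1865454-76013=1789441
40. interest=⌊1789441·48/10000⌋=8589; principal=84967-8589=76378; balance=1789441-76378=1713063
41. interest=⌊1713063·48/10000⌋=8222; principal=84967-8222=76745; balance=1713063-76745=1636318
42. interest=⌊1636318·48/10000⌋=7854; principal=84967-7854=77113; balance=1636318-77113=1559205
43. interest=⌊1559205·48/10000⌋=7484; principal=84967-7484=77483; balance=1559205-77483=1481722
44. interest=⌊1481722·48/10000⌋=7112; principal=84967-7112=77855; balance=1481722-77855=1403867
45. interest=⌊1403867·48/10000⌋=6738; principal=84967-6738=78229; balance=1403867-78229=1325638
46. interest=⌊1325638·48/10000⌋=6363; principal=84967-6363=78604; balance=1325638-78604=1247034
47. interest=⌊1247034·48/10000⌋=5985; principal=84967-5985=78982; balance=1247034-78982=1168052
48. interest=⌊1168052·48/10000⌋=5606; principal=84967-5606=79361; balance=1168052-79361=1088691
49. interest=⌊1088691·48/10000⌋=5225; principal=84967-5225=79742; balance=1088691-79742=1008949
50. interest=⌊1008949·48/10000⌋=4842; principal=84967-4842=80125; balance=1008949-80125=928824
51. interest=⌊928824·48/10000⌋=4458; principal=84967-4458=80509; balance=928824-80509=848315
52. interest=⌊848315·48/10000⌋=4071; principal=84967-4071=80896; balance=848315-80896=767419
53. interest=⌊767419·48/10000⌋=3683; principal=84967-3683=81284; balance=767419-81284=686135

1 21600 63367 4436715
2 21296 63671 4373044
3 20990 63977 4309067
4 20683 64284 4244783
5 20374 64593 4180190
6 20064 64903 4115287
7 19753 65214 4050073
8 19440 65527 3984546
9 19125 65842 3918704
10 18809 66158 3852546
11 18492 66475 3786071
12 18173 66794 3719277
13 17852 67115 3652162
14 17530 67437 3584725
15 17206 67761 3516964
16 16881 68086 3448878
17 16554 68413 3380465
18 16226 68741 3311724
19 15896 69071 3242653
20 15564 69403 3173250
21 15231 69736 3103514
22 14896 70071 3033443
23 14560 70407 2963036
24 14222 70745 2892291
25 13882 71085 2821206
26 13541 71426 2749780
27 13198 71769 2678011
28 12854 72113 2605898
29 12508 72459 2533439
30 12160 72807 2460632
31 11811 73156 2387476
32 11459 73508 2313968
33 11107 73860 2240108
34 10752 74215 2165893
35 10396 74571 2091322
36 10038 74929 2016393
37 9678 75289 1941104
38 9317 75650 1865454
39 8954 76013 1789441
40 8589 76378 1713063
41 8222 76745 1636318
42 7854 77113 1559205
43 7484 77483 1481722
44 7112 77855 1403867
45 6738 78229 1325638
46 6363 78604 1247034
47 5985 78982 1168052
48 5606 79361 1088691
49 5225 79742 1008949
50 4842 80125 928824
51 4458 80509 848315
52 4071 80896 767419
53 3683 81284 686135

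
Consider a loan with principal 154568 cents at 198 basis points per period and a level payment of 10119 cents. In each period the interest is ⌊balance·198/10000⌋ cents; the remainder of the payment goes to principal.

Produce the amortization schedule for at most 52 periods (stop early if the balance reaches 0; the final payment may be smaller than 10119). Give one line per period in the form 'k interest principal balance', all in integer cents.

1 3060 7059 147509
2 2920 7199 140310
3 2778 7341 132969
4 2632 7487 125482
5 2484 7635 117847
6 2333 7786 110061
7 2179 7940 102121
8 2021 8098 94023
9 1861 8258 85765
10 1698 8421 77344
11 1531 8588 68756
12 1361 8758 59998
13 1187 8932 51066
14 1011 9108 41958
15 830 9289 32669
16 646 9473 23196
17 459 9660 13536
18 268 9851 3685
19 72 3685 0

1. interest=⌊154568·198/10000⌋=3060; principal=10119-3060=7059; balance=154568-7059=147509
2. interest=⌊147509·198/10000⌋=2920; principal=10119-2920=7199; balance=147509-7199=140310
3. interest=⌊140310·198/10000⌋=2778; principal=10119-2778=7341; balance=140310-7341=132969
4. interest=⌊132969·198/10000⌋=2632; principal=10119-2632=7487; balance=132969-7487=125482
5. interest=⌊125482·198/10000⌋=2484; principal=10119-2484=7635; balance=125482-7635=117847
6. interest=⌊117847·198/10000⌋=2333; principal=10119-2333=7786; balance=117847-7786=110061
7. interest=⌊110061·198/10000⌋=2179; principal=10119-2179=7940; balance=110061-7940=102121
8. interest=⌊102121·198/10000⌋=2021; principal=10119-2021=8098; balance=102121-8098=94023
9. interest=⌊94023·198/10000⌋=1861; principal=10119-1861=8258; balance=94023-8258=85765
10. interest=⌊85765·198/10000⌋=1698; principal=10119-1698=8421; balance=85765-8421=77344
11. interest=⌊77344·198/10000⌋=1531; principal=10119-1531=8588; balance=77344-8588=68756
12. interest=⌊68756·198/10000⌋=1361; principal=10119-1361=8758; balance=68756-8758=59998
13. interest=⌊59998·198/10000⌋=1187; principal=10119-1187=8932; balance=59998-8932=51066
14. interest=⌊51066·198/10000⌋=1011; principal=10119-1011=9108; balance=51066-9108=41958
15. interest=⌊41958·198/10000⌋=830; principal=10119-830=9289; balance=41958-9289=32669
16. interest=⌊32669·198/10000⌋=646; principal=10119-646=9473; balance=32669-9473=23196
17. interest=⌊23196·198/10000⌋=459; principal=10119-459=9660; balance=23196-9660=13536
18. interest=⌊13536·198/10000⌋=268; principal=10119-268=9851; balance=13536-9851=3685
19. interest=⌊3685·198/10000⌋=72; principal=min(10119-72,3685)=3685; balance=3685-3685=0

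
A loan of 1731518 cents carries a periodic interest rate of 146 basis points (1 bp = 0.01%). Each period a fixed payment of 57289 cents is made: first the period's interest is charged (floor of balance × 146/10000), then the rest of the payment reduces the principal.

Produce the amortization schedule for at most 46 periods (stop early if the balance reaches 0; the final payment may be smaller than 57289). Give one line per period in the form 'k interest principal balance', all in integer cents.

1 25280 32009 1699509
2 24812 32477 1667032
3 24338 32951 1634081
4 23857 33432 1600649
5 23369 33920 1566729
6 22874 34415 1532314
7 22371 34918 1497396
8 21861 35428 1461968
9 21344 35945 1426023
10 20819 36470 1389553
11 20287 37002 1352551
12 19747 37542 1315009
13 19199 38090 1276919
14 18643 38646 1238273
15 18078 39211 1199062
16 17506 39783 1159279
17 16925 40364 1118915
18 16336 40953 1077962
19 15738 41551 1036411
20 15131 42158 994253
21 14516 42773 951480
22 13891 43398 908082
23 13257 44032 864050
24 12615 44674 819376
25 11962 45327 774049
26 11301 45988 728061
27 10629 46660 681401
28 9948 47341 634060
29 9257 48032 586028
30 8556 48733 537295
31 7844 49445 487850
32 7122 50167 437683
33 6390 50899 386784
34 5647 51642 335142
35 4893 52396 282746
36 4128 53161 229585
37 3351 53938 175647
38 2564 54725 120922
39 1765 55524 65398
40 954 56335 9063
41 132 9063 0

1. interest=⌊1731518·146/10000⌋=25280; principal=57289-25280=32009; balance=1731518-32009=1699509
2. interest=⌊1699509·146/10000⌋=24812; principal=57289-24812=32477; balance=1699509-32477=1667032
3. interest=⌊1667032·146/10000⌋=24338; principal=57289-24338=32951; balance=1667032-32951=1634081
4. interest=⌊1634081·146/10000⌋=23857; principal=57289-23857=33432; balance=1634081-33432=1600649
5. interest=⌊1600649·146/10000⌋=23369; principal=57289-23369=33920; balance=1600649-33920=1566729
6. interest=⌊1566729·146/10000⌋=22874; principal=57289-22874=34415; balance=1566729-34415=1532314
7. interest=⌊1532314·146/10000⌋=22371; principal=57289-22371=34918; balance=1532314-34918=1497396
8. interest=⌊1497396·146/10000⌋=21861; principal=57289-21861=35428; balance=1497396-35428=1461968
9. interest=⌊1461968·146/10000⌋=21344; principal=57289-21344=35945; balance=1461968-35945=1426023
10. interest=⌊1426023·146/10000⌋=20819; principal=57289-20819=36470; balance=1426023-36470=1389553
11. interest=⌊1389553·146/10000⌋=20287; principal=57289-20287=37002; balance=1389553-37002=1352551
12. interest=⌊1352551·146/10000⌋=19747; principal=57289-19747=37542; balance=1352551-37542=1315009
13. interest=⌊1315009·146/10000⌋=19199; principal=57289-19199=38090; balance=1315009-38090=1276919
14. interest=⌊1276919·146/10000⌋=18643; principal=57289-18643=38646; balance=1276919-38646=1238273
15. interest=⌊1238273·146/10000⌋=18078; principal=57289-18078=39211; balance=1238273-39211=1199062
16. interest=⌊1199062·146/10000⌋=17506; principal=57289-17506=39783; balance=1199062-39783=1159279
17. interest=⌊1159279·146/10000⌋=16925; principal=57289-16925=40364; balance=1159279-40364=1118915
18. interest=⌊1118915·146/10000⌋=16336; principal=57289-16336=40953; balance=1118915-40953=1077962
19. interest=⌊1077962·146/10000⌋=15738; principal=57289-15738=41551; balance=1077962-41551=1036411
20. interest=⌊1036411·146/10000⌋=15131; principal=57289-15131=42158; balance=1036411-42158=994253
21. interest=⌊994253·146/10000⌋=14516; principal=57289-14516=42773; balance=994253-42773=951480
22. interest=⌊951480·146/10000⌋=13891; principal=57289-13891=43398; balance=951480-43398=908082
23. interest=⌊908082·146/10000⌋=13257; principal=57289-13257=44032; balance=908082-44032=864050
24. interest=⌊864050·146/10000⌋=12615; principal=57289-12615=44674; balance=864050-44674=819376
25. interest=⌊819376·146/10000⌋=11962; principal=57289-11962=45327; balance=819376-45327=774049
26. interest=⌊774049·146/10000⌋=11301; principal=57289-11301=45988; balance=774049-45988=728061
27. interest=⌊728061·146/10000⌋=10629; principal=57289-10629=46660; balance=728061-46660=681401
28. interest=⌊681401·146/10000⌋=9948; principal=57289-9948=47341; balance=681401-47341=634060
29. interest=⌊634060·146/10000⌋=9257; principal=57289-9257=48032; balance=634060-48032=586028
30. interest=⌊586028·146/10000⌋=8556; principal=57289-8556=48733; balance=586028-48733=537295
31. interest=⌊537295·146/10000⌋=7844; principal=57289-7844=49445; balance=537295-49445=487850
32. interest=⌊487850·146/10000⌋=7122; principal=57289-7122=50167; balance=487850-50167=437683
33. interest=⌊437683·146/10000⌋=6390; principal=57289-6390=50899; balance=437683-50899=386784
34. interest=⌊386784·146/10000⌋=5647; principal=57289-5647=51642; balance=386784-51642=335142
35. interest=⌊335142·146/10000⌋=4893; principal=57289-4893=52396; balance=335142-52396=282746
36. interest=⌊282746·146/10000⌋=4128; principal=57289-4128=53161; balance=282746-53161=229585
37. interest=⌊229585·146/10000⌋=3351; principal=57289-3351=53938; balance=229585-53938=175647
38. interest=⌊175647·146/10000⌋=2564; principal=57289-2564=54725; balance=175647-54725=120922
39. interest=⌊120922·146/10000⌋=1765; principal=57289-1765=55524; balance=120922-55524=65398
40. interest=⌊65398·146/10000⌋=954; principal=57289-954=56335; balance=65398-56335=9063
41. interest=⌊9063·146/10000⌋=132; principal=min(57289-132,9063)=9063; balance=9063-9063=0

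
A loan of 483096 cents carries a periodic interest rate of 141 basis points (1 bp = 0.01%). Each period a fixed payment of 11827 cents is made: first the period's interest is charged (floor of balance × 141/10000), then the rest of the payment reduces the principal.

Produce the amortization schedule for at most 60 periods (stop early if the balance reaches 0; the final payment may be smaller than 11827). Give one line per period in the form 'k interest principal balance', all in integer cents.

1 6811 5016 478080
2 6740 5087 472993
3 6669 5158 467835
4 6596 5231 462604
5 6522 5305 457299
6 6447 5380 451919
7 6372 5455 446464
8 6295 5532 440932
9 6217 5610 435322
10 6138 5689 429633
11 6057 5770 423863
12 5976 5851 418012
13 5893 5934 412078
14 5810 6017 406061
15 5725 6102 399959
16 5639 6188 393771
17 5552 6275 387496
18 5463 6364 381132
19 5373 6454 374678
20 5282 6545 368133
21 5190 6637 361496
22 5097 6730 354766
23 5002 6825 347941
24 4905 6922 341019
25 4808 7019 334000
26 4709 7118 326882
27 4609 7218 319664
28 4507 7320 312344
29 4404 7423 304921
30 4299 7528 297393
31 4193 7634 289759
32 4085 7742 282017
33 3976 7851 274166
34 3865 7962 266204
35 3753 8074 258130
36 3639 8188 249942
37 3524 8303 241639
38 3407 8420 233219
39 3288 8539 224680
40 3167 8660 216020
41 3045 8782 207238
42 2922 8905 198333
43 2796 9031 189302
44 2669 9158 180144
45 2540 9287 170857
46 2409 9418 161439
47 2276 9551 151888
48 2141 9686 142202
49 2005 9822 132380
50 1866 9961 122419
51 1726 10101 112318
52 1583 10244 102074
53 1439 10388 91686
54 1292 10535 81151
55 1144 10683 70468
56 993 10834 59634
57 840 10987 48647
58 685 11142 37505
59 528 11299 26206
60 369 11458 14748

1. interest=⌊483096·141/10000⌋=6811; principal=11827-6811=5016; balance=483096-5016=478080
2. interest=⌊478080·141/10000⌋=6740; principal=11827-6740=5087; balance=478080-5087=472993
3. interest=⌊472993·141/10000⌋=6669; principal=11827-6669=5158; balance=472993-5158=467835
4. interest=⌊467835·141/10000⌋=6596; principal=11827-6596=5231; balance=467835-5231=462604
5. interest=⌊462604·141/10000⌋=6522; principal=11827-6522=5305; balance=462604-5305=457299
6. interest=⌊457299·141/10000⌋=6447; principal=11827-6447=5380; balance=457299-5380=451919
7. interest=⌊451919·141/10000⌋=6372; principal=11827-6372=5455; balance=451919-5455=446464
8. interest=⌊446464·141/10000⌋=6295; principal=11827-6295=5532; balance=446464-5532=440932
9. interest=⌊440932·141/10000⌋=6217; principal=11827-6217=5610; balance=440932-5610=435322
10. interest=⌊435322·141/10000⌋=6138; principal=11827-6138=5689; balance=435322-5689=429633
11. interest=⌊429633·141/10000⌋=6057; principal=11827-6057=5770; balance=429633-5770=423863
12. interest=⌊423863·141/10000⌋=5976; principal=11827-5976=5851; balance=423863-5851=418012
13. interest=⌊418012·141/10000⌋=5893; principal=11827-5893=5934; balance=418012-5934=412078
14. interest=⌊412078·141/10000⌋=5810; principal=11827-5810=6017; balance=412078-6017=406061
15. interest=⌊406061·141/10000⌋=5725; principal=11827-5725=6102; balance=406061-6102=399959
16. interest=⌊399959·141/10000⌋=5639; principal=11827-5639=6188; balance=399959-6188=393771
17. interest=⌊393771·141/10000⌋=5552; principal=11827-5552=6275; balance=393771-6275=387496
18. interest=⌊387496·141/10000⌋=5463; principal=11827-5463=6364; balance=387496-6364=381132
19. interest=⌊381132·141/10000⌋=5373; principal=11827-5373=6454; balance=381132-6454=374678
20. interest=⌊374678·141/10000⌋=5282; principal=11827-5282=6545; balance=374678-6545=368133
21. interest=⌊368133·141/10000⌋=5190; principal=11827-5190=6637; balance=368133-6637=361496
22. interest=⌊361496·141/10000⌋=5097; principal=11827-5097=6730; balance=361496-6730=354766
23. interest=⌊354766·141/10000⌋=5002; principal=11827-5002=6825; balance=354766-6825=347941
24. interest=⌊347941·141/10000⌋=4905; principal=11827-4905=6922; balance=347941-6922=341019
25. interest=⌊341019·141/10000⌋=4808; principal=11827-4808=7019; balance=341019-7019=334000
26. interest=⌊334000·141/10000⌋=4709; principal=11827-4709=7118; balance=334000-7118=326882
27. interest=⌊326882·141/10000⌋=4609; principal=11827-4609=7218; balance=326882-7218=319664
28. interest=⌊319664·141/10000⌋=4507; principal=11827-4507=7320; balance=319664-7320=312344
29. interest=⌊312344·141/10000⌋=4404; principal=11827-4404=7423; balance=312344-7423=304921
30. interest=⌊304921·141/10000⌋=4299; principal=11827-4299=7528; balance=304921-7528=297393
31. interest=⌊297393·141/10000⌋=4193; principal=11827-4193=7634; balance=297393-7634=289759
32. interest=⌊289759·141/10000⌋=4085; principal=11827-4085=7742; balance=289759-7742=282017
33. interest=⌊282017·141/10000⌋=3976; principal=11827-3976=7851; balance=282017-7851=274166
34. interest=⌊274166·141/10000⌋=3865; principal=11827-3865=7962; balance=274166-7962=266204
35. interest=⌊266204·141/10000⌋=3753; principal=11827-3753=8074; balance=266204-8074=258130
36. interest=⌊258130·141/10000⌋=3639; principal=11827-3639=8188; balance=258130-8188=249942
37. interest=⌊249942·141/10000⌋=3524; principal=11827-3524=8303; balance=249942-8303=241639
38. interest=⌊241639·141/10000⌋=3407; principal=11827-3407=8420; balance=241639-8420=233219
39. interest=⌊233219·141/10000⌋=3288; principal=11827-3288=8539; balance=233219-8539=224680
40. interest=⌊224680·141/10000⌋=3167; principal=11827-3167=8660; balance=224680-8660=216020
41. interest=⌊216020·141/10000⌋=3045; principal=11827-3045=8782; balance=216020-8782=207238
42. interest=⌊207238·141/10000⌋=2922; principal=11827-2922=8905; balance=207238-8905=198333
43. interest=⌊198333·141/10000⌋=2796; principal=11827-2796=9031; balance=198333-9031=189302
44. interest=⌊189302·141/10000⌋=2669; principal=11827-2669=9158; balance=189302-9158=180144
45. interest=⌊180144·141/10000⌋=2540; principal=11827-2540=9287; balance=180144-9287=170857
46. interest=⌊170857·141/10000⌋=2409; principal=11827-2409=9418; balance=170857-9418=161439
47. interest=⌊161439·141/10000⌋=2276; principal=11827-2276=9551; balance=161439-9551=151888
48. interest=⌊151888·141/10000⌋=2141; principal=11827-2141=9686; balance=151888-9686=142202
49. interest=⌊142202·141/10000⌋=2005; principal=11827-2005=9822; balance=142202-9822=132380
50. interest=⌊132380·141/10000⌋=1866; principal=11827-1866=9961; balance=132380-9961=122419
51. interest=⌊122419·141/10000⌋=1726; principal=11827-1726=10101; balance=122419-10101=112318
52. interest=⌊112318·141/10000⌋=1583; principal=11827-1583=10244; balance=112318-10244=102074
53. interest=⌊102074·141/10000⌋=1439; principal=11827-1439=10388; balance=102074-10388=91686
54. interest=⌊91686·141/10000⌋=1292; principal=11827-1292=10535; balance=91686-10535=81151
55. interest=⌊81151·141/10000⌋=1144; principal=11827-1144=10683; balance=81151-10683=70468
56. interest=⌊70468·141/10000⌋=993; principal=11827-993=10834; balance=70468-10834=59634
57. interest=⌊59634·141/10000⌋=840; principal=11827-840=10987; balance=59634-10987=48647
58. interest=⌊48647·141/10000⌋=685; principal=11827-685=11142; balance=48647-11142=37505
59. interest=⌊37505·141/10000⌋=528; principal=11827-528=11299; balance=37505-11299=26206
60. interest=⌊26206·141/10000⌋=369; principal=11827-369=11458; balance=26206-11458=14748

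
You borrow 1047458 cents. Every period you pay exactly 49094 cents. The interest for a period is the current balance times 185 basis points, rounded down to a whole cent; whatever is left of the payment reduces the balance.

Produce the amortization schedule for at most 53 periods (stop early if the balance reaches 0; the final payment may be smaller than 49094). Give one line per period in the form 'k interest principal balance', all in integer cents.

1 19377 29717 1017741
2 18828 30266 987475
3 18268 30826 956649
4 17698 31396 925253
5 17117 31977 893276
6 16525 32569 860707
7 15923 33171 827536
8 15309 33785 793751
9 14684 34410 759341
10 14047 35047 724294
11 13399 35695 688599
12 12739 36355 652244
13 12066 37028 615216
14 11381 37713 577503
15 10683 38411 539092
16 9973 39121 499971
17 9249 39845 460126
18 8512 40582 419544
19 7761 41333 378211
20 6996 42098 336113
21 6218 42876 293237
22 5424 43670 249567
23 4616 44478 205089
24 3794 45300 159789
25 2956 46138 113651
26 2102 46992 66659
27 1233 47861 18798
28 347 18798 0

1. interest=⌊1047458·185/10000⌋=19377; principal=49094-19377=29717; balance=1047458-29717=1017741
2. interest=⌊1017741·185/10000⌋=18828; principal=49094-18828=30266; balance=1017741-30266=987475
3. interest=⌊987475·185/10000⌋=18268; principal=49094-18268=30826; balance=987475-30826=956649
4. interest=⌊956649·185/10000⌋=17698; principal=49094-17698=31396; balance=956649-31396=925253
5. interest=⌊925253·185/10000⌋=17117; principal=49094-17117=31977; balance=925253-31977=893276
6. interest=⌊893276·185/10000⌋=16525; principal=49094-16525=32569; balance=893276-32569=860707
7. interest=⌊860707·185/10000⌋=15923; principal=49094-15923=33171; balance=860707-33171=827536
8. interest=⌊827536·185/10000⌋=15309; principal=49094-15309=33785; balance=827536-33785=793751
9. interest=⌊793751·185/10000⌋=14684; principal=49094-14684=34410; balance=793751-34410=759341
10. interest=⌊759341·185/10000⌋=14047; principal=49094-14047=35047; balance=759341-35047=724294
11. interest=⌊724294·185/10000⌋=13399; principal=49094-13399=35695; balance=724294-35695=688599
12. interest=⌊688599·185/10000⌋=12739; principal=49094-12739=36355; balance=688599-36355=652244
13. interest=⌊652244·185/10000⌋=12066; principal=49094-12066=37028; balance=652244-37028=615216
14. interest=⌊615216·185/10000⌋=11381; principal=49094-11381=37713; balance=615216-37713=577503
15. interest=⌊577503·185/10000⌋=10683; principal=49094-10683=38411; balance=577503-38411=539092
16. interest=⌊539092·185/10000⌋=9973; principal=49094-9973=39121; balance=539092-39121=499971
17. interest=⌊499971·185/10000⌋=9249; principal=49094-9249=39845; balance=499971-39845=460126
18. interest=⌊460126·185/10000⌋=8512; principal=49094-8512=40582; balance=460126-40582=419544
19. interest=⌊419544·185/10000⌋=7761; principal=49094-7761=41333; balance=419544-41333=378211
20. interest=⌊378211·185/10000⌋=6996; principal=49094-6996=42098; balance=378211-42098=336113
21. interest=⌊336113·185/10000⌋=6218; principal=49094-6218=42876; balance=336113-42876=293237
22. interest=⌊293237·185/10000⌋=5424; principal=49094-5424=43670; balance=293237-43670=249567
23. interest=⌊249567·185/10000⌋=4616; principal=49094-4616=44478; balance=249567-44478=205089
24. interest=⌊205089·185/10000⌋=3794; principal=49094-3794=45300; balance=205089-45300=159789
25. interest=⌊159789·185/10000⌋=2956; principal=49094-2956=46138; balance=159789-46138=113651
26. interest=⌊113651·185/10000⌋=2102; principal=49094-2102=46992; balance=113651-46992=66659
27. interest=⌊66659·185/10000⌋=1233; principal=49094-1233=47861; balance=66659-47861=18798
28. interest=⌊18798·185/10000⌋=347; principal=min(49094-347,18798)=18798; balance=18798-18798=0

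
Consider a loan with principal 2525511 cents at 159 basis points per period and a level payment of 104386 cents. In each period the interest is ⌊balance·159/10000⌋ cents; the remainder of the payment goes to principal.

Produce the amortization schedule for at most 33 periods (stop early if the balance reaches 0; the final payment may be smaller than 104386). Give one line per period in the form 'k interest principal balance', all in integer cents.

1 40155 64231 2461280
2 39134 65252 2396028
3 38096 66290 2329738
4 37042 67344 2262394
5 35972 68414 2193980
6 34884 69502 2124478
7 33779 70607 2053871
8 32656 71730 1982141
9 31516 72870 1909271
10 30357 74029 1835242
11 29180 75206 1760036
12 27984 76402 1683634
13 26769 77617 1606017
14 25535 78851 1527166
15 24281 80105 1447061
16 23008 81378 1365683
17 21714 82672 1283011
18 20399 83987 1199024
19 19064 85322 1113702
20 17707 86679 1027023
21 16329 88057 938966
22 14929 89457 849509
23 13507 90879 758630
24 12062 92324 666306
25 10594 93792 572514
26 9102 95284 477230
27 7587 96799 380431
28 6048 98338 282093
29 4485 99901 182192
30 2896 101490 80702
31 1283 80702 0

1. interest=⌊2525511·159/10000⌋=40155; principal=104386-40155=64231; balance=2525511-64231=2461280
2. interest=⌊2461280·159/10000⌋=39134; principal=104386-39134=65252; balance=2461280-65252=2396028
3. interest=⌊2396028·159/10000⌋=38096; principal=104386-38096=66290; balance=2396028-66290=2329738
4. interest=⌊2329738·159/10000⌋=37042; principal=104386-37042=67344; balance=2329738-67344=2262394
5. interest=⌊2262394·159/10000⌋=35972; principal=104386-35972=68414; balance=2262394-68414=2193980
6. interest=⌊2193980·159/10000⌋=34884; principal=104386-34884=69502; balance=2193980-69502=2124478
7. interest=⌊2124478·159/10000⌋=33779; principal=104386-33779=70607; balance=2124478-70607=2053871
8. interest=⌊2053871·159/10000⌋=32656; principal=104386-32656=71730; balance=2053871-71730=1982141
9. interest=⌊1982141·159/10000⌋=31516; principal=104386-31516=72870; balance=1982141-72870=1909271
10. interest=⌊1909271·159/10000⌋=30357; principal=104386-30357=74029; balance=1909271-74029=1835242
11. interest=⌊1835242·159/10000⌋=29180; principal=104386-29180=75206; balance=1835242-75206=1760036
12. interest=⌊1760036·159/10000⌋=27984; principal=104386-27984=76402; balance=1760036-76402=1683634
13. interest=⌊1683634·159/10000⌋=26769; principal=104386-26769=77617; balance=1683634-77617=1606017
14. interest=⌊1606017·159/10000⌋=25535; principal=104386-25535=78851; balance=1606017-78851=1527166
15. interest=⌊1527166·159/10000⌋=24281; principal=104386-24281=80105; balance=1527166-80105=1447061
16. interest=⌊1447061·159/10000⌋=23008; principal=104386-23008=81378; balance=1447061-81378=1365683
17. interest=⌊1365683·159/10000⌋=21714; principal=104386-21714=82672; balance=1365683-82672=1283011
18. interest=⌊1283011·159/10000⌋=20399; principal=104386-20399=83987; balance=1283011-83987=1199024
19. interest=⌊1199024·159/10000⌋=19064; principal=104386-19064=85322; balance=1199024-85322=1113702
20. interest=⌊1113702·159/10000⌋=17707; principal=104386-17707=86679; balance=1113702-86679=1027023
21. interest=⌊1027023·159/10000⌋=16329; principal=104386-16329=88057; balance=1027023-88057=938966
22. interest=⌊938966·159/10000⌋=14929; principal=104386-14929=89457; balance=938966-89457=849509
23. interest=⌊849509·159/10000⌋=13507; principal=104386-13507=90879; balance=849509-90879=758630
24. interest=⌊758630·159/10000⌋=12062; principal=104386-12062=92324; balance=758630-92324=666306
25. interest=⌊666306·159/10000⌋=10594; principal=104386-10594=93792; balance=666306-93792=572514
26. interest=⌊572514·159/10000⌋=9102; principal=104386-9102=95284; balance=572514-95284=477230
27. interest=⌊477230·159/10000⌋=7587; principal=104386-7587=96799; balance=477230-96799=380431
28. interest=⌊380431·159/10000⌋=6048; principal=104386-6048=98338; balance=380431-98338=282093
29. interest=⌊282093·159/10000⌋=4485; principal=104386-4485=99901; balance=282093-99901=182192
30. interest=⌊182192·159/10000⌋=2896; principal=104386-2896=101490; balance=182192-101490=80702
31. interest=⌊80702·159/10000⌋=1283; principal=min(104386-1283,80702)=80702; balance=80702-80702=0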